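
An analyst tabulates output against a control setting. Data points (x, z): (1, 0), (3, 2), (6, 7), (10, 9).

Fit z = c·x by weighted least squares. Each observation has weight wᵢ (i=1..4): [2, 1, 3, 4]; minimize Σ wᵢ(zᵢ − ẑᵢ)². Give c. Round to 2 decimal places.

The normal system MᵀWM·[c]ᵀ = MᵀWz is [[519]]·[c]ᵀ = [492]ᵀ.
c = 492/519 = 0.947977.

c = 0.95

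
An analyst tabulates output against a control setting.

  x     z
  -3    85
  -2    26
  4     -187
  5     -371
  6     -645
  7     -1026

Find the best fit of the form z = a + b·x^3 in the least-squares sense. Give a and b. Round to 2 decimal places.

Compute the Gram sums: Σ1 = 6, Σx^3 = 713, Σx^3·x^3 = 184819.
Right-hand side: Σz = -2118, Σx^3·z = -552084.
Eliminating b: 184819·(row 1) − 713·(row 2) gives 600545·a = 184819·(-2118) − 713·(-552084) = 2189250, so a = 437850/120109.
Then b = ((-552084) − 713·(437850/120109))/184819 = -360474/120109.

a = 3.65, b = -3.00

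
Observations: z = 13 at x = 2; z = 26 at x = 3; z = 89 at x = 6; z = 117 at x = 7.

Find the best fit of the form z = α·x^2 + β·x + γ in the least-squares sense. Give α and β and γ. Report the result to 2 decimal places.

Forming AᵀA = [[3794, 594, 98]; [594, 98, 18]; [98, 18, 4]] and Aᵀz = [9223, 1457, 245]ᵀ gives AᵀA·[α, β, γ]ᵀ = Aᵀz.
Inverting the 3×3 Gram matrix, [α, β, γ]ᵀ = [15/8, 541/136, -44/17]ᵀ.

α = 1.88, β = 3.98, γ = -2.59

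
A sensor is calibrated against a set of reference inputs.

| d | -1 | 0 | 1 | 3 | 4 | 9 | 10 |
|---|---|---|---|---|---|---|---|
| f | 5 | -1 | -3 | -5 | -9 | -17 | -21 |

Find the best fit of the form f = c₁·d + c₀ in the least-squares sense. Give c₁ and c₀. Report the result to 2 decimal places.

c₁ = -2.09, c₀ = 0.47

Normal-equation sums: Σd·d = 208, Σd = 26, Σ1 = 7.
And Σd·f = -422, Σf = -51.
Eliminating c₀: 7·(row 1) − 26·(row 2) gives 780·c₁ = 7·(-422) − 26·(-51) = -1628, so c₁ = -407/195.
Then c₀ = ((-51) − 26·(-407/195))/7 = 7/15.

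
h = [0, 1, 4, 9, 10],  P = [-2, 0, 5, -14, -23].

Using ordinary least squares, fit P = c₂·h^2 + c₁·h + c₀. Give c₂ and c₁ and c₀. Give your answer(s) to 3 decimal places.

c₂ = -0.646, c₁ = 4.497, c₀ = -2.796

Compute the Gram sums: Σh^2·h^2 = 16818, Σh^2·h = 1794, Σh^2 = 198, Σh·h = 198, Σh = 24, Σ1 = 5.
For MᵀP: Σh^2·P = -3354, Σh·P = -336, ΣP = -34.
Normal equations: [[16818, 1794, 198]; [1794, 198, 24]; [198, 24, 5]]·[c₂, c₁, c₀]ᵀ = [-3354, -336, -34]ᵀ.
Row-reducing yields c₂ = -2841/4396, c₁ = 19771/4396, c₀ = -6145/2198.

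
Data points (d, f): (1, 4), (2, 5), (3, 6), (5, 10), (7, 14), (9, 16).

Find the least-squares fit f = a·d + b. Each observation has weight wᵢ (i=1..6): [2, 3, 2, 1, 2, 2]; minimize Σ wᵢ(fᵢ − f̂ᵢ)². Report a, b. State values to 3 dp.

Normal-equation sums: Σwᵢ·d·d = 317, Σwᵢ·d = 51, Σwᵢ·1 = 12.
Moment sums: Σwᵢ·d·f = 608, Σwᵢ·f = 105.
So MᵀWM·[a, b]ᵀ = MᵀWf: [[317, 51]; [51, 12]]·[a, b]ᵀ = [608, 105]ᵀ.
Determinant 317·12 − 51² = 1203.
a = (608·12 − 51·105)/1203 = 647/401; b = (317·105 − 51·608)/1203 = 759/401.

a = 1.613, b = 1.893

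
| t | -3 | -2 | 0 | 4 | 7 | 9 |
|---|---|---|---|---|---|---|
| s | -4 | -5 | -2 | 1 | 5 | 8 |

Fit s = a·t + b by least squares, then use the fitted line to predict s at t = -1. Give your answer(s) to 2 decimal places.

From the data, Σt·t = 159, Σt = 15, Σ1 = 6.
Right-hand side: Σt·s = 133, Σs = 3.
So XᵀX·[a, b]ᵀ = Xᵀs: [[159, 15]; [15, 6]]·[a, b]ᵀ = [133, 3]ᵀ.
Eliminating b: 6·(row 1) − 15·(row 2) gives 729·a = 6·133 − 15·3 = 753, so a = 251/243.
Then b = (3 − 15·(251/243))/6 = -506/243.
At t = -1: ŝ = (251/243)·(-1) + (-506/243)·(1) = -757/243.

ŝ = -3.12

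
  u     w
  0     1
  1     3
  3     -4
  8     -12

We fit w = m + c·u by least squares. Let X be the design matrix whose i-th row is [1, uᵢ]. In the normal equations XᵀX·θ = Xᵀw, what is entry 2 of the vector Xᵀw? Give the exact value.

-105

Entry 2 ↔ basis u, so (Xᵀw)_{2} = Σᵢ (u)·wᵢ = (0)·(1) + (1)·(3) + (3)·(-4) + (8)·(-12) = -105.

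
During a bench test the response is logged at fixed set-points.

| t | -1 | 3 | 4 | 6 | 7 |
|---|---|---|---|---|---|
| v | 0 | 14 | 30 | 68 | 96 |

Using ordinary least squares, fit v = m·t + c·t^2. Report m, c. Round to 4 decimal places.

XᵀX·[m, c]ᵀ = Xᵀv reads: 111·m + 649·c = 1242;  649·m + 4035·c = 7758.
(Σt·t = 111, Σt·t^2 = 649, Σt^2·t^2 = 4035, Σt·v = 1242, Σt^2·v = 7758.)
Δ = 111·4035 − 649² = 26684.
m = (1242·4035 − 649·7758)/26684 = -5868/6671; c = (111·7758 − 649·1242)/26684 = 13770/6671.

m = -0.8796, c = 2.0642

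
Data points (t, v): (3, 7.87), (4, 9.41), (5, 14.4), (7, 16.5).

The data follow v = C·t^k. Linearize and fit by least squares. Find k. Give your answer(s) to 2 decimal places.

Linearized form: ln v = k·ln t + ln C. From the 4 transformed points,
Σln t = 6.0403, Σ(ln t)² = 9.5056, Σln v = 9.7754, Σln t·ln v = 15.1221.
Normal system: [[9.5056, 6.0403]; [6.0403, 4]]·[k, ln C]ᵀ = [15.1221, 9.7754]ᵀ.
Solving (det = 1.5378): k = 0.93791, ln C = 1.02755.

k = 0.94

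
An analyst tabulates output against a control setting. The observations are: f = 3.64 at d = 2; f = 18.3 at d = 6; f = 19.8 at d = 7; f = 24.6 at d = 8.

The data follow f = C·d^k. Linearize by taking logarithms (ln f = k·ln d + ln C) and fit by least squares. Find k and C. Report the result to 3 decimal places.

Let Y = ln f. Fitting Y = k·ln d + ln C by least squares:
Σln d = 6.5103, Σ(ln d)² = 11.8015, Σln f = 10.3873, Σln d·ln f = 18.5738.
Equations: 11.8015·k + 6.5103·ln C = 18.5738;  6.5103·k + 4·ln C = 10.3873.
Slope k = (n·Σln d·ln f − Σln d·Σln f)/(n·Σ(ln d)² − (Σln d)²) = (4·18.5738 − 6.5103·10.3873)/4.8225 = 1.38332; ln C = (Σln f − k·Σln d)/n = 0.34539, so C = exp(0.34539) = 1.41254.

k = 1.383, C = 1.413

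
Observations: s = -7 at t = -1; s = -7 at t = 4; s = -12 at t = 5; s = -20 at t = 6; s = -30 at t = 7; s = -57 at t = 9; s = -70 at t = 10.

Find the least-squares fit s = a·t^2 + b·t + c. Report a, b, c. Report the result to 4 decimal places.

Normal-equation sums: Σt^2·t^2 = 21140, Σt^2·t = 2476, Σt^2 = 308, Σt·t = 308, Σt = 40, Σ1 = 7.
And Σt^2·s = -14226, Σt·s = -1624, Σs = -203.
MᵀM·[a, b, c]ᵀ = Mᵀs becomes [[21140, 2476, 308]; [2476, 308, 40]; [308, 40, 7]]·[a, b, c]ᵀ = [-14226, -1624, -203]ᵀ.
Row-reducing yields a = -77237/78792, b = 33709/11256, c = -19575/6566.

a = -0.9803, b = 2.9948, c = -2.9813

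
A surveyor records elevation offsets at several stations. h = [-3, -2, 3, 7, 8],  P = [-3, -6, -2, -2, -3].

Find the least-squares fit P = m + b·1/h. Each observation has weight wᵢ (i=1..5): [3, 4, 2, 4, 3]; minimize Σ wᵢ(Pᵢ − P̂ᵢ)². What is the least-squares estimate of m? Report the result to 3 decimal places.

m = -3.003

Entries of AᵀWA: Σwᵢ·1 = 16, Σwᵢ·1/h = -233/168, Σwᵢ·1/h·1/h = 47531/28224.
For AᵀWP: Σwᵢ·P = -54, Σwᵢ·1/h·P = 1915/168.
Normal equations: [[16, -233/168]; [-233/168, 47531/28224]]·[m, b]ᵀ = [-54, 1915/168]ᵀ.
Eliminating b: (47531/28224)·(row 1) − (-233/168)·(row 2) gives (706207/28224)·m = (47531/28224)·(-54) − (-233/168)·(1915/168) = -2120479/28224, so m = -2120479/706207.
Then b = ((1915/168) − (-233/168)·(-2120479/706207))/(47531/28224) = 3033744/706207.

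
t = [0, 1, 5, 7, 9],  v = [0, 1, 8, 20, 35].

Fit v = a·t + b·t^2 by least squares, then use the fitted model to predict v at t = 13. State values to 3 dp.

v̂ = 78.232

The normal system AᵀA·[a, b]ᵀ = Aᵀv is [[156, 1198]; [1198, 9588]]·[a, b]ᵀ = [496, 4016]ᵀ.
Eliminating b: 9588·(row 1) − 1198·(row 2) gives 60524·a = 9588·496 − 1198·4016 = -55520, so a = -13880/15131.
Then b = (4016 − 1198·(-13880/15131))/9588 = 8072/15131.
At t = 13: v̂ = (-13880/15131)·(13) + (8072/15131)·(169) = 1183728/15131.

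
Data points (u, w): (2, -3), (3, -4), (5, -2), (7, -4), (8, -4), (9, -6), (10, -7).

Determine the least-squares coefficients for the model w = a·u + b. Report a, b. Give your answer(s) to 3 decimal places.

a = -0.423, b = -1.629

Forming MᵀM = [[332, 44]; [44, 7]] and Mᵀw = [-212, -30]ᵀ gives MᵀM·[a, b]ᵀ = Mᵀw.
Eliminating b: 7·(row 1) − 44·(row 2) gives 388·a = 7·(-212) − 44·(-30) = -164, so a = -41/97.
Then b = ((-30) − 44·(-41/97))/7 = -158/97.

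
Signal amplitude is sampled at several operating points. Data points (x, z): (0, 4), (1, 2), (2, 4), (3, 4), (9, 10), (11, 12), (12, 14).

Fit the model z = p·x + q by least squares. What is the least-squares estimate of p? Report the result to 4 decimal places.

Entries of AᵀA: Σx·x = 360, Σx = 38, Σ1 = 7.
For Aᵀz: Σx·z = 412, Σz = 50.
AᵀA·[p, q]ᵀ = Aᵀz becomes [[360, 38]; [38, 7]]·[p, q]ᵀ = [412, 50]ᵀ.
Eliminating q: 7·(row 1) − 38·(row 2) gives 1076·p = 7·412 − 38·50 = 984, so p = 246/269.
Then q = (50 − 38·(246/269))/7 = 586/269.

p = 0.9145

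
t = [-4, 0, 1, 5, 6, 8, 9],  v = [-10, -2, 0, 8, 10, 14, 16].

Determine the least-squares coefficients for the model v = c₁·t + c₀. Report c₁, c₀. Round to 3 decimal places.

c₁ = 2.000, c₀ = -2.000

Sums needed: Σt·t = 223, Σt = 25, Σ1 = 7.
Moment sums: Σt·v = 396, Σv = 36.
Eliminating c₀: 7·(row 1) − 25·(row 2) gives 936·c₁ = 7·396 − 25·36 = 1872, so c₁ = 2.
Then c₀ = (36 − 25·2)/7 = -2.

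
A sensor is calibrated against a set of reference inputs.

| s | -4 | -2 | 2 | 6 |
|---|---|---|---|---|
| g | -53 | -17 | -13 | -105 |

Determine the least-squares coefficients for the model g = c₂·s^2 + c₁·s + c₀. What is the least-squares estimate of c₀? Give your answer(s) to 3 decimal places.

Normal-equation sums: Σs^2·s^2 = 1584, Σs^2·s = 152, Σs^2 = 60, Σs·s = 60, Σs = 2, Σ1 = 4.
Moment sums: Σs^2·g = -4748, Σs·g = -410, Σg = -188.
Row-reducing yields c₂ = -1175/398, c₁ = 149/199, c₀ = -615/199.

c₀ = -3.090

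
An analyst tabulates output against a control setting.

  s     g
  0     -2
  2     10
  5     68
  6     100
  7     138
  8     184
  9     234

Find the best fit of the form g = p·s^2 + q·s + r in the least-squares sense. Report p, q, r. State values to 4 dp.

p = 3.0507, q = -1.3513, r = -1.1601

AᵀA·[p, q, r]ᵀ = Aᵀg reads: 14995·p + 1933·q + 259·r = 42832;  1933·p + 259·q + 37·r = 5504;  259·p + 37·q + 7·r = 732.
(Σs^2·s^2 = 14995, Σs^2·s = 1933, Σs^2 = 259, Σs·s = 259, Σs = 37, Σ1 = 7, Σs^2·g = 42832, Σs·g = 5504, Σg = 732.)
Solving the 3×3 system (Gaussian elimination) gives p = 1867/612, q = -827/612, r = -355/306.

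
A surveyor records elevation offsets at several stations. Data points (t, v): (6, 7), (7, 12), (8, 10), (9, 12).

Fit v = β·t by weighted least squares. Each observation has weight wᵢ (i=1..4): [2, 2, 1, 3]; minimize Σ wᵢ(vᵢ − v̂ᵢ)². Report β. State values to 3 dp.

β = 1.375

Entries of XᵀWX: Σwᵢ·t·t = 477.
Right-hand side: Σwᵢ·t·v = 656.
Normal equations: [[477]]·[β]ᵀ = [656]ᵀ.
Hence β = 656 / 477 ≈ 1.37526.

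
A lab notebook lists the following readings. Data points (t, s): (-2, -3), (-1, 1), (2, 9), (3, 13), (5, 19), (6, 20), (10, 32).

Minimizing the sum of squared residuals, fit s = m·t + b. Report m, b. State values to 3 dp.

m = 2.881, b = 3.533

From the data, Σt·t = 179, Σt = 23, Σ1 = 7.
For Mᵀs: Σt·s = 597, Σs = 91.
So MᵀM·[m, b]ᵀ = Mᵀs: [[179, 23]; [23, 7]]·[m, b]ᵀ = [597, 91]ᵀ.
Determinant 179·7 − 23² = 724.
m = (597·7 − 23·91)/724 = 1043/362; b = (179·91 − 23·597)/724 = 1279/362.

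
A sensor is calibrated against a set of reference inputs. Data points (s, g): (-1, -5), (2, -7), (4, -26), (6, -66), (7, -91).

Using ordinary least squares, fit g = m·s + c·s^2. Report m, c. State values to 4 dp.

m = 1.6430, c = -2.0955

The normal system XᵀX·[m, c]ᵀ = Xᵀg is [[106, 630]; [630, 3970]]·[m, c]ᵀ = [-1146, -7284]ᵀ.
det = 106·3970 − 630² = 23920.
m = ((-1146)·3970 − 630·(-7284))/23920 = 1965/1196; c = (106·(-7284) − 630·(-1146))/23920 = -12531/5980.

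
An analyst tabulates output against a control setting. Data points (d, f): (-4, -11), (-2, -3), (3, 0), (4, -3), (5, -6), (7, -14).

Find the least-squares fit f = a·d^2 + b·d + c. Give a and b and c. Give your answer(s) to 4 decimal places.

Sums needed: Σd^2·d^2 = 3635, Σd^2·d = 487, Σd^2 = 119, Σd·d = 119, Σd = 13, Σ1 = 6.
For Mᵀf: Σd^2·f = -1072, Σd·f = -90, Σf = -37.
Row-reducing yields a = -8539/18984, b = 97441/94920, c = 8387/15820.

a = -0.4498, b = 1.0266, c = 0.5302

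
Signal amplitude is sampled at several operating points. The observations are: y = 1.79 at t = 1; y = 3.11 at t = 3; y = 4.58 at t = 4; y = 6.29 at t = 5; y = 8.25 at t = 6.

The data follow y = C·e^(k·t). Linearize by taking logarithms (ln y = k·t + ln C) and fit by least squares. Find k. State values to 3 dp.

Linearized form: ln y = k·t + ln C. From the 5 transformed points,
Σt = 19.0000, Σ(t)² = 87.0000, Σln y = 7.1877, Σt·ln y = 31.9290.
Equations: 87.0000·k + 19.0000·ln C = 31.9290;  19.0000·k + 5·ln C = 7.1877.
Δ = 87.0000·5 − (19.0000)² = 74.0000; k = (31.9290·5 − 19.0000·7.1877)/74.0000 = 0.31187, ln C = (87.0000·7.1877 − 19.0000·31.9290)/74.0000 = 0.25244.

k = 0.312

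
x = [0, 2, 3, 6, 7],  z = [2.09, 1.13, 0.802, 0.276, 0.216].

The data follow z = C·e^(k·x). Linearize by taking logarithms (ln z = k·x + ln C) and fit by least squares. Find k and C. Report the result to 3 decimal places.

k = -0.332, C = 2.135

Let Y = ln z. Fitting Y = k·x + ln C by least squares:
Over the data: Σx = 18.0000, Σ(x)² = 98.0000, Σln z = -2.1811, Σx·ln z = -18.8690.
Normal system: [[98.0000, 18.0000]; [18.0000, 5]]·[k, ln C]ᵀ = [-18.8690, -2.1811]ᵀ.
Δ = 98.0000·5 − (18.0000)² = 166.0000; k = (-18.8690·5 − 18.0000·-2.1811)/166.0000 = -0.33184, ln C = (98.0000·-2.1811 − 18.0000·-18.8690)/166.0000 = 0.75840, so C = exp(0.75840) = 2.13485.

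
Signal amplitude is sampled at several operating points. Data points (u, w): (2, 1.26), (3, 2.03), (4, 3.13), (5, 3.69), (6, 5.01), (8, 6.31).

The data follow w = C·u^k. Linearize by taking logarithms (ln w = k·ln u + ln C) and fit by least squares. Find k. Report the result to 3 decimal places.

Let Y = ln w. Fitting Y = k·ln u + ln C by least squares:
Σln u = 8.6587, Σ(ln u)² = 13.7340, Σln w = 6.8394, Σln u·ln w = 11.3391.
Equations: 13.7340·k + 8.6587·ln C = 11.3391;  8.6587·k + 6·ln C = 6.8394.
Slope k = (n·Σln u·ln w − Σln u·Σln w)/(n·Σ(ln u)² − (Σln u)²) = (6·11.3391 − 8.6587·6.8394)/7.4309 = 1.18619; ln C = (Σln w − k·Σln u)/n = -0.57192.

k = 1.186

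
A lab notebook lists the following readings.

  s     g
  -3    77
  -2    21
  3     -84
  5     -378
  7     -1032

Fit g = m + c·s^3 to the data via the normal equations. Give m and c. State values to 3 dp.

Setting ∂/∂m … = 0 gives: 5·m + 460·c = -1396;  460·m + 134796·c = -405741.
(Σ1 = 5, Σs^3 = 460, Σs^3·s^3 = 134796, Σg = -1396, Σs^3·g = -405741.)
Eliminating c: 134796·(row 1) − 460·(row 2) gives 462380·m = 134796·(-1396) − 460·(-405741) = -1534356, so m = -383589/115595.
Then c = ((-405741) − 460·(-383589/115595))/134796 = -277309/92476.

m = -3.318, c = -2.999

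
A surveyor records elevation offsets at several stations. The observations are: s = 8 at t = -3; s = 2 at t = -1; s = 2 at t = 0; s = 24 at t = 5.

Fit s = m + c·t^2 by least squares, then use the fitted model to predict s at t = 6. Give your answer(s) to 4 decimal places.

ŝ = 33.4111

Setting ∂/∂m … = 0 gives: 4·m + 35·c = 36;  35·m + 707·c = 674.
(Σ1 = 4, Σt^2 = 35, Σt^2·t^2 = 707, Σs = 36, Σt^2·s = 674.)
Eliminating c: 707·(row 1) − 35·(row 2) gives 1603·m = 707·36 − 35·674 = 1862, so m = 266/229.
Then c = (674 − 35·(266/229))/707 = 1436/1603.
At t = 6: ŝ = (266/229)·(1) + (1436/1603)·(36) = 53558/1603.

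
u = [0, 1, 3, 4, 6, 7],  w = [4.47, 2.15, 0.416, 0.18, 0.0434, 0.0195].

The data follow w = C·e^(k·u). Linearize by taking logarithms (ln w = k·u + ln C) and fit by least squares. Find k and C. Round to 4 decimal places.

k = -0.7786, C = 4.4422

With ln wᵢ as the transformed response and uᵢ as the regressor:
XᵀX = [[111.0000, 21.0000]; [21.0000, 6]], rhs = [-55.1101, -7.4036]ᵀ  (here Σu = 21.0000, Σ(u)² = 111.0000, Σln w = -7.4036, Σu·ln w = -55.1101).
Δ = 111.0000·6 − (21.0000)² = 225.0000; k = (-55.1101·6 − 21.0000·-7.4036)/225.0000 = -0.77860, ln C = (111.0000·-7.4036 − 21.0000·-55.1101)/225.0000 = 1.49114, so C = exp(1.49114) = 4.44217.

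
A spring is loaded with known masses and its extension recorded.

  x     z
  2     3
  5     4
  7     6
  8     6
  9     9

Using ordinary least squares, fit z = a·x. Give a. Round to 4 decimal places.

a = 0.8834

Compute the Gram sums: Σx·x = 223.
For Aᵀz: Σx·z = 197.
AᵀA·[a]ᵀ = Aᵀz becomes [[223]]·[a]ᵀ = [197]ᵀ.
a = 197/223 = 0.883408.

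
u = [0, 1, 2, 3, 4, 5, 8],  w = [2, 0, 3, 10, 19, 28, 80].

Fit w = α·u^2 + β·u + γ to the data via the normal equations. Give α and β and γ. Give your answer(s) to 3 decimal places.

α = 1.431, β = -1.601, γ = 1.228

Setting ∂/∂α … = 0 gives: 5075·α + 737·β + 119·γ = 6226;  737·α + 119·β + 23·γ = 892;  119·α + 23·β + 7·γ = 142.
(Σu^2·u^2 = 5075, Σu^2·u = 737, Σu^2 = 119, Σu·u = 119, Σu = 23, Σ1 = 7, Σu^2·w = 6226, Σu·w = 892, Σw = 142.)
Inverting the 3×3 Gram matrix, [α, β, γ]ᵀ = [10705/7483, -1712/1069, 9189/7483]ᵀ.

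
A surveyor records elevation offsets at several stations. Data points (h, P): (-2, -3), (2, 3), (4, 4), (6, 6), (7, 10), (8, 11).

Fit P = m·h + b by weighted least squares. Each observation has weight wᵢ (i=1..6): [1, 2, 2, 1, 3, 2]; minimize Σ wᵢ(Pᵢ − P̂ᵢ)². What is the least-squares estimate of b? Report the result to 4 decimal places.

The normal system XᵀWX·[m, b]ᵀ = XᵀWP is [[355, 53]; [53, 11]]·[m, b]ᵀ = [472, 69]ᵀ.
Eliminating b: 11·(row 1) − 53·(row 2) gives 1096·m = 11·472 − 53·69 = 1535, so m = 1535/1096.
Then b = (69 − 53·(1535/1096))/11 = -521/1096.

b = -0.4754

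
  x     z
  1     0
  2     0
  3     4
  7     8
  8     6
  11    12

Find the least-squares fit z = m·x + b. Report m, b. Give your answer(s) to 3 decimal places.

Setting ∂/∂m … = 0 gives: 248·m + 32·b = 248;  32·m + 6·b = 30.
Δ = 248·6 − 32² = 464.
m = (248·6 − 32·30)/464 = 33/29; b = (248·30 − 32·248)/464 = -31/29.

m = 1.138, b = -1.069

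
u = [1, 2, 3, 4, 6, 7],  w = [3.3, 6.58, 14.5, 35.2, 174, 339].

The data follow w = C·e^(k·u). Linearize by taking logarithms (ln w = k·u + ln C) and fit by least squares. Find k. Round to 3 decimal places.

With ln wᵢ as the transformed response and uᵢ as the regressor:
Σu = 23.0000, Σ(u)² = 115.0000, Σln w = 20.2982, Σu·ln w = 98.9650.
Equations: 115.0000·k + 23.0000·ln C = 98.9650;  23.0000·k + 6·ln C = 20.2982.
Solving (det = 161.0000): k = 0.78839, ln C = 0.36087.

k = 0.788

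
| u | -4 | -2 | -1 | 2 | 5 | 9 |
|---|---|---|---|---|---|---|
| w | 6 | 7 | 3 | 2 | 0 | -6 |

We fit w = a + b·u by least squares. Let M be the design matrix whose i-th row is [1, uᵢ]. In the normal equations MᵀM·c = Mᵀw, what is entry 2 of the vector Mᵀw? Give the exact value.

-91

Entry 2 ↔ basis u, so (Mᵀw)_{2} = Σᵢ (u)·wᵢ = (-4)·(6) + (-2)·(7) + (-1)·(3) + (2)·(2) + (5)·(0) + (9)·(-6) = -91.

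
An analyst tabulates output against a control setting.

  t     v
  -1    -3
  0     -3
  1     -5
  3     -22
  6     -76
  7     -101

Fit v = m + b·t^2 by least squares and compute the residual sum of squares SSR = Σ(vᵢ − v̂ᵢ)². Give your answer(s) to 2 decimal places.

With design matrix X, XᵀX = [[6, 96]; [96, 3780]] and Xᵀv = [-210, -7891]ᵀ.
Eliminating b: 3780·(row 1) − 96·(row 2) gives 13464·m = 3780·(-210) − 96·(-7891) = -36264, so m = -1511/561.
Then b = ((-7891) − 96·(-1511/561))/3780 = -4531/2244.
Residuals: 1281/748, -172/561, -215/748, -2545/2244, -346/561, 43/68; SSR = 11615/2244.

SSR = 5.18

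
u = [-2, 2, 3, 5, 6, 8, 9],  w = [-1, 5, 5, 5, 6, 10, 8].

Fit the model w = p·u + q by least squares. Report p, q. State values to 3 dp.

p = 0.837, q = 1.723

Setting ∂/∂p … = 0 gives: 223·p + 31·q = 240;  31·p + 7·q = 38.
(Σu·u = 223, Σu = 31, Σ1 = 7, Σu·w = 240, Σw = 38.)
Determinant 223·7 − 31² = 600.
p = (240·7 − 31·38)/600 = 251/300; q = (223·38 − 31·240)/600 = 517/300.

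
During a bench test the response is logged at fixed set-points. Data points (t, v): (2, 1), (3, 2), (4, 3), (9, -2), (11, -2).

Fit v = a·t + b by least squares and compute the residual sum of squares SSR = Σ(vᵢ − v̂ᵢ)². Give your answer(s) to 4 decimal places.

Setting ∂/∂a … = 0 gives: 231·a + 29·b = -20;  29·a + 5·b = 2.
(Σt·t = 231, Σt = 29, Σ1 = 5, Σt·v = -20, Σv = 2.)
Determinant 231·5 − 29² = 314.
a = ((-20)·5 − 29·2)/314 = -79/157; b = (231·2 − 29·(-20))/314 = 521/157.
Residuals: -206/157, 30/157, 266/157, -124/157, 34/157; SSR = 832/157.

SSR = 5.2994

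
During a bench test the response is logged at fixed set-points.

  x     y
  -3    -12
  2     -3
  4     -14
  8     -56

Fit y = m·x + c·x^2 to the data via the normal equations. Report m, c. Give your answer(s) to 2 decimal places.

From the data, Σx·x = 93, Σx·x^2 = 557, Σx^2·x^2 = 4449.
Moment sums: Σx·y = -474, Σx^2·y = -3928.
det = 93·4449 − 557² = 103508.
m = ((-474)·4449 − 557·(-3928))/103508 = 39535/51754; c = (93·(-3928) − 557·(-474))/103508 = -50643/51754.

m = 0.76, c = -0.98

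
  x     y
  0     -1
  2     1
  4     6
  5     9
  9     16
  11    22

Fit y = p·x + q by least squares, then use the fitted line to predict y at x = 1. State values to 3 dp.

ŷ = 0.044

From the data, Σx·x = 247, Σx = 31, Σ1 = 6.
For Mᵀy: Σx·y = 457, Σy = 53.
Eliminating q: 6·(row 1) − 31·(row 2) gives 521·p = 6·457 − 31·53 = 1099, so p = 1099/521.
Then q = (53 − 31·(1099/521))/6 = -1076/521.
At x = 1: ŷ = (1099/521)·(1) + (-1076/521)·(1) = 23/521.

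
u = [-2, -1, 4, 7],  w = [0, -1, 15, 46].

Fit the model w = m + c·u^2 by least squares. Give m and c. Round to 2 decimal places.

m = -2.43, c = 1.00

Compute the Gram sums: Σ1 = 4, Σu^2 = 70, Σu^2·u^2 = 2674.
Right-hand side: Σw = 60, Σu^2·w = 2493.
So AᵀA·[m, c]ᵀ = Aᵀw: [[4, 70]; [70, 2674]]·[m, c]ᵀ = [60, 2493]ᵀ.
det = 4·2674 − 70² = 5796.
m = (60·2674 − 70·2493)/5796 = -335/138; c = (4·2493 − 70·60)/5796 = 481/483.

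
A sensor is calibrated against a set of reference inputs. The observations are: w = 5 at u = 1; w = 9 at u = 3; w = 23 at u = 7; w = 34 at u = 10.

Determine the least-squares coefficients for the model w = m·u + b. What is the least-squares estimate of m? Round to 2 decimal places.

Normal-equation sums: Σu·u = 159, Σu = 21, Σ1 = 4.
Moment sums: Σu·w = 533, Σw = 71.
MᵀM·[m, b]ᵀ = Mᵀw becomes [[159, 21]; [21, 4]]·[m, b]ᵀ = [533, 71]ᵀ.
det = 159·4 − 21² = 195.
m = (533·4 − 21·71)/195 = 641/195; b = (159·71 − 21·533)/195 = 32/65.

m = 3.29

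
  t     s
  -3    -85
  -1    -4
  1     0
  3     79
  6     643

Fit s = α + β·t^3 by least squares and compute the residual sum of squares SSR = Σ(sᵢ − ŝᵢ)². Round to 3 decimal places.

Compute the Gram sums: Σ1 = 5, Σt^3 = 216, Σt^3·t^3 = 48116.
For Mᵀs: Σs = 633, Σt^3·s = 143320.
So MᵀM·[α, β]ᵀ = Mᵀs: [[5, 216]; [216, 48116]]·[α, β]ᵀ = [633, 143320]ᵀ.
Determinant 5·48116 − 216² = 193924.
α = (633·48116 − 216·143320)/193924 = -124923/48481; β = (5·143320 − 216·633)/193924 = 144968/48481.
Residuals: -81826/48481, 75967/48481, -20045/48481, 40786/48481, -14882/48481; SSR = 304310/48481.

SSR = 6.277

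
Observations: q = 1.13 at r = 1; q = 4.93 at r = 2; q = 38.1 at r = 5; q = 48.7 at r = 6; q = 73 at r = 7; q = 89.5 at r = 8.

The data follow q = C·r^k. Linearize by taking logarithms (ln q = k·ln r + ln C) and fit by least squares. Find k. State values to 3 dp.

k = 2.122

Let Y = ln q. Fitting Y = k·ln r + ln C by least squares:
AᵀA = [[14.3918, 8.1197]; [8.1197, 6]], rhs = [31.6211, 18.0281]ᵀ  (here Σln r = 8.1197, Σ(ln r)² = 14.3918, Σln q = 18.0281, Σln r·ln q = 31.6211).
Δ = 14.3918·6 − (8.1197)² = 20.4213; k = (31.6211·6 − 8.1197·18.0281)/20.4213 = 2.12246, ln C = (14.3918·18.0281 − 8.1197·31.6211)/20.4213 = 0.13241.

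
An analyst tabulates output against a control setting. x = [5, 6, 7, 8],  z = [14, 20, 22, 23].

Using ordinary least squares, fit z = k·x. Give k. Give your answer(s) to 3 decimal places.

Sums needed: Σx·x = 174.
Moment sums: Σx·z = 528.
Normal equations: [[174]]·[k]ᵀ = [528]ᵀ.
Hence k = 528 / 174 ≈ 3.03448.

k = 3.034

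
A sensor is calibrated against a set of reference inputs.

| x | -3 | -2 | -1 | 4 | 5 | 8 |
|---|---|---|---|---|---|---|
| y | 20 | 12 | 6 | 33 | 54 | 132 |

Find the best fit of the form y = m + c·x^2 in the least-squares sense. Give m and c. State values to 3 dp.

m = 2.924, c = 2.012

AᵀA·[m, c]ᵀ = Aᵀy reads: 6·m + 119·c = 257;  119·m + 5075·c = 10560.
(Σ1 = 6, Σx^2 = 119, Σx^2·x^2 = 5075, Σy = 257, Σx^2·y = 10560.)
Eliminating c: 5075·(row 1) − 119·(row 2) gives 16289·m = 5075·257 − 119·10560 = 47635, so m = 6805/2327.
Then c = (10560 − 119·(6805/2327))/5075 = 32777/16289.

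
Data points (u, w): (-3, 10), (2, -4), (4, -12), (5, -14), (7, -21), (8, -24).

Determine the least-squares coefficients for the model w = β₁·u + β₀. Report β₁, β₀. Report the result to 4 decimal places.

β₁ = -3.1184, β₀ = 1.1205

Setting ∂/∂β₁ … = 0 gives: 167·β₁ + 23·β₀ = -495;  23·β₁ + 6·β₀ = -65.
(Σu·u = 167, Σu = 23, Σ1 = 6, Σu·w = -495, Σw = -65.)
det = 167·6 − 23² = 473.
β₁ = ((-495)·6 − 23·(-65))/473 = -1475/473; β₀ = (167·(-65) − 23·(-495))/473 = 530/473.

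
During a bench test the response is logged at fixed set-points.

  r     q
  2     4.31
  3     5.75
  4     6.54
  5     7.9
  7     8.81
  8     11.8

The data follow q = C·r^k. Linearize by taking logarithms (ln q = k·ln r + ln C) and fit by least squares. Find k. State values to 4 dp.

k = 0.6591

Let Y = ln q. Fitting Y = k·ln r + ln C by least squares:
Σln r = 8.8128, Σ(ln r)² = 14.3101, Σln q = 11.7989, Σln r·ln q = 18.2305.
Equations: 14.3101·k + 8.8128·ln C = 18.2305;  8.8128·k + 6·ln C = 11.7989.
Δ = 14.3101·6 − (8.8128)² = 8.1947; k = (18.2305·6 − 8.8128·11.7989)/8.1947 = 0.65911, ln C = (14.3101·11.7989 − 8.8128·18.2305)/8.1947 = 0.99838.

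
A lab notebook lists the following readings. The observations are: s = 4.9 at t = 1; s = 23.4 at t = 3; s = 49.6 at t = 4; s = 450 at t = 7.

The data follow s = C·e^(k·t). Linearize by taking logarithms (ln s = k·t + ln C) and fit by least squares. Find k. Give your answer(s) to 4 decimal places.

k = 0.7518

Taking logs, ln s = k·t + ln C, so regress ln s on t.
XᵀX = [[75.0000, 15.0000]; [15.0000, 4]], rhs = [69.4281, 14.7552]ᵀ  (here Σt = 15.0000, Σ(t)² = 75.0000, Σln s = 14.7552, Σt·ln s = 69.4281).
Solving (det = 75.0000): k = 0.75179, ln C = 0.86958.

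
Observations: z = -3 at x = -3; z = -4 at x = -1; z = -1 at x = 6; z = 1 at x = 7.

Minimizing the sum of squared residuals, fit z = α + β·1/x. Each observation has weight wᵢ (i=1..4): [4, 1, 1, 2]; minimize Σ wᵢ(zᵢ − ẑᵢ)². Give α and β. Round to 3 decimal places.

α = -0.867, β = 4.289

Entries of AᵀWA: Σwᵢ·1 = 8, Σwᵢ·1/x = -79/42, Σwᵢ·1/x·1/x = 2669/1764.
And Σwᵢ·z = -15, Σwᵢ·1/x·z = 341/42.
Eliminating β: (2669/1764)·(row 1) − (-79/42)·(row 2) gives (1679/196)·α = (2669/1764)·(-15) − (-79/42)·(341/42) = -3274/441, so α = -13096/15111.
Then β = ((341/42) − (-79/42)·(-13096/15111))/(2669/1764) = 21602/5037.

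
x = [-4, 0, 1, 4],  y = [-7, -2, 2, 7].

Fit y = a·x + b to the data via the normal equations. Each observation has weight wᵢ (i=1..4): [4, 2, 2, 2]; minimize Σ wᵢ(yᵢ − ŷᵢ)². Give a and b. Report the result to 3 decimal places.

Forming AᵀWA = [[98, -6]; [-6, 10]] and AᵀWy = [172, -14]ᵀ gives AᵀWA·[a, b]ᵀ = AᵀWy.
Eliminating b: 10·(row 1) − (-6)·(row 2) gives 944·a = 10·172 − (-6)·(-14) = 1636, so a = 409/236.
Then b = ((-14) − (-6)·(409/236))/10 = -85/236.

a = 1.733, b = -0.360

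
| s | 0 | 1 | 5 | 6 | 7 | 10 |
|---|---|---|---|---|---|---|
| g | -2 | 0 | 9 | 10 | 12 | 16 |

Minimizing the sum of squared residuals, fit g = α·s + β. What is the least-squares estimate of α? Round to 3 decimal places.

α = 1.856

Sums needed: Σs·s = 211, Σs = 29, Σ1 = 6.
For Aᵀg: Σs·g = 349, Σg = 45.
Normal equations: [[211, 29]; [29, 6]]·[α, β]ᵀ = [349, 45]ᵀ.
Eliminating β: 6·(row 1) − 29·(row 2) gives 425·α = 6·349 − 29·45 = 789, so α = 789/425.
Then β = (45 − 29·(789/425))/6 = -626/425.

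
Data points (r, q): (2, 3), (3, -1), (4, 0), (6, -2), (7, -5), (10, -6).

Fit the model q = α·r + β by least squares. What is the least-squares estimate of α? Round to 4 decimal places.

α = -1.0462

Setting ∂/∂α … = 0 gives: 214·α + 32·β = -104;  32·α + 6·β = -11.
(Σr·r = 214, Σr = 32, Σ1 = 6, Σr·q = -104, Σq = -11.)
Eliminating β: 6·(row 1) − 32·(row 2) gives 260·α = 6·(-104) − 32·(-11) = -272, so α = -68/65.
Then β = ((-11) − 32·(-68/65))/6 = 487/130.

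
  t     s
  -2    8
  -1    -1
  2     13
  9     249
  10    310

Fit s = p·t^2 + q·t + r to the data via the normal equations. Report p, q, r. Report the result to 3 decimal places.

p = 2.996, q = 1.117, r = -2.067

With design matrix A, AᵀA = [[16594, 1728, 190]; [1728, 190, 18]; [190, 18, 5]] and Aᵀs = [51252, 5352, 579]ᵀ.
Inverting the 3×3 Gram matrix, [p, q, r]ᵀ = [313407/104611, 116853/104611, -216183/104611]ᵀ.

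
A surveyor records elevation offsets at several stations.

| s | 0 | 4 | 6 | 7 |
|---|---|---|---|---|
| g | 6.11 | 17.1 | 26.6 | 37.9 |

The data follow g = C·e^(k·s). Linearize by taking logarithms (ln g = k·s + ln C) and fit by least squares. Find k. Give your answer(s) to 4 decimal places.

Linearized form: ln g = k·s + ln C. From the 4 transformed points,
Σs = 17.0000, Σ(s)² = 101.0000, Σln g = 11.5649, Σs·ln g = 56.4864.
Normal system: [[101.0000, 17.0000]; [17.0000, 4]]·[k, ln C]ᵀ = [56.4864, 11.5649]ᵀ.
Slope k = (n·Σs·ln g − Σs·Σln g)/(n·Σ(s)² − (Σs)²) = (4·56.4864 − 17.0000·11.5649)/115.0000 = 0.25516; ln C = (Σln g − k·Σs)/n = 1.80680.

k = 0.2552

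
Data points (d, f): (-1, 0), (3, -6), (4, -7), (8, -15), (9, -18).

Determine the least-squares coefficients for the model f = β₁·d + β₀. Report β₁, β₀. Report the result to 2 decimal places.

β₁ = -1.79, β₀ = -0.99

Setting ∂/∂β₁ … = 0 gives: 171·β₁ + 23·β₀ = -328;  23·β₁ + 5·β₀ = -46.
det = 171·5 − 23² = 326.
β₁ = ((-328)·5 − 23·(-46))/326 = -291/163; β₀ = (171·(-46) − 23·(-328))/326 = -161/163.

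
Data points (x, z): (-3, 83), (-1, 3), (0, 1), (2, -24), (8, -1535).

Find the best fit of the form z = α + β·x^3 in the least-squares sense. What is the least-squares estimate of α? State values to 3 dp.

The normal equations are: 5·α + 492·β = -1472;  492·α + 262938·β = -788356.
Eliminating β: 262938·(row 1) − 492·(row 2) gives 1072626·α = 262938·(-1472) − 492·(-788356) = 826416, so α = 137736/178771.
Then β = ((-788356) − 492·(137736/178771))/262938 = -1608778/536313.

α = 0.770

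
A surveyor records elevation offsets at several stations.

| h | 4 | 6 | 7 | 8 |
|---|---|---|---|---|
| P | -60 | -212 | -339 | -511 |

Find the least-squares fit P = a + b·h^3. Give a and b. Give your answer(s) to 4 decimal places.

a = 5.0409, b = -1.0063

Setting ∂/∂a … = 0 gives: 4·a + 1135·b = -1122;  1135·a + 430545·b = -427541.
(Σ1 = 4, Σh^3 = 1135, Σh^3·h^3 = 430545, ΣP = -1122, Σh^3·P = -427541.)
det = 4·430545 − 1135² = 433955.
a = ((-1122)·430545 − 1135·(-427541))/433955 = 437509/86791; b = (4·(-427541) − 1135·(-1122))/433955 = -436694/433955.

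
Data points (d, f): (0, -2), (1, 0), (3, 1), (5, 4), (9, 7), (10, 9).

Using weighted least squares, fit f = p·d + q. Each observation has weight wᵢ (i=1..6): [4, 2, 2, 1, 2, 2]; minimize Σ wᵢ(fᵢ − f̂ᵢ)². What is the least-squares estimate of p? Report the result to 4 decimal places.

p = 1.0357

XᵀWX·[p, q]ᵀ = XᵀWf reads: 407·p + 51·q = 332;  51·p + 13·q = 30.
(Σwᵢ·d·d = 407, Σwᵢ·d = 51, Σwᵢ·1 = 13, Σwᵢ·d·f = 332, Σwᵢ·f = 30.)
Eliminating q: 13·(row 1) − 51·(row 2) gives 2690·p = 13·332 − 51·30 = 2786, so p = 1393/1345.
Then q = (30 − 51·(1393/1345))/13 = -2361/1345.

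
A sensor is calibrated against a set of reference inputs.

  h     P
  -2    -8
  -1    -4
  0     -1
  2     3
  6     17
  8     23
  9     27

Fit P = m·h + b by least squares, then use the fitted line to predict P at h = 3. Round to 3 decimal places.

The normal equations are: 190·m + 22·b = 555;  22·m + 7·b = 57.
(Σh·h = 190, Σh = 22, Σ1 = 7, Σh·P = 555, ΣP = 57.)
det = 190·7 − 22² = 846.
m = (555·7 − 22·57)/846 = 877/282; b = (190·57 − 22·555)/846 = -230/141.
At h = 3: P̂ = (877/282)·(3) + (-230/141)·(1) = 2171/282.

P̂ = 7.699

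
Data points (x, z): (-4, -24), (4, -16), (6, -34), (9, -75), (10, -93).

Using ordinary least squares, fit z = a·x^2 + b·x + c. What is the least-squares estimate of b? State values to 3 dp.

From the data, Σx^2·x^2 = 18369, Σx^2·x = 1945, Σx^2 = 249, Σx·x = 249, Σx = 25, Σ1 = 5.
Moment sums: Σx^2·z = -17239, Σx·z = -1777, Σz = -242.
Normal equations: [[18369, 1945, 249]; [1945, 249, 25]; [249, 25, 5]]·[a, b, c]ᵀ = [-17239, -1777, -242]ᵀ.
Row-reducing yields a = -153961/156332, b = 77147/78166, c = -3209/748.

b = 0.987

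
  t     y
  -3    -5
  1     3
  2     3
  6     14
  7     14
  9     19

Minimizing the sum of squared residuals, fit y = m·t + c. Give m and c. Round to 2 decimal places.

Setting ∂/∂m … = 0 gives: 180·m + 22·c = 377;  22·m + 6·c = 48.
det = 180·6 − 22² = 596.
m = (377·6 − 22·48)/596 = 603/298; c = (180·48 − 22·377)/596 = 173/298.

m = 2.02, c = 0.58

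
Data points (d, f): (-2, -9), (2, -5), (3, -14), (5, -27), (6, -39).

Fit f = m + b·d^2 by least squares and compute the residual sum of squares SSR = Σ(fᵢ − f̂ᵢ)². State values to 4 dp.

SSR = 12.1750

Normal-equation sums: Σ1 = 5, Σd^2 = 78, Σd^2·d^2 = 2034.
And Σf = -94, Σd^2·f = -2261.
So XᵀX·[m, b]ᵀ = Xᵀf: [[5, 78]; [78, 2034]]·[m, b]ᵀ = [-94, -2261]ᵀ.
Δ = 5·2034 − 78² = 4086.
m = ((-94)·2034 − 78·(-2261))/4086 = -2473/681; b = (5·(-2261) − 78·(-94))/4086 = -3973/4086.
Residuals: -3022/2043, 5150/2043, -2203/1362, 3841/4086, -248/681; SSR = 49747/4086.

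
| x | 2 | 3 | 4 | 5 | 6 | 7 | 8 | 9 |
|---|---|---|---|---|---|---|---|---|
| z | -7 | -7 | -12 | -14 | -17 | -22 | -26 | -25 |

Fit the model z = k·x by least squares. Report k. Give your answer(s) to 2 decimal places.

Normal-equation sums: Σx·x = 284.
And Σx·z = -842.
So MᵀM·[k]ᵀ = Mᵀz: [[284]]·[k]ᵀ = [-842]ᵀ.
k = (-842)/284 = -2.96479.

k = -2.96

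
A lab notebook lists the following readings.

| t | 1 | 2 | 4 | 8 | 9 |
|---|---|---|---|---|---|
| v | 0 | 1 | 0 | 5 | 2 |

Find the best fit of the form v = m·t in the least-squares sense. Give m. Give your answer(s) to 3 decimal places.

The normal equations are: 166·m = 60.
m = 60/166 = 0.361446.

m = 0.361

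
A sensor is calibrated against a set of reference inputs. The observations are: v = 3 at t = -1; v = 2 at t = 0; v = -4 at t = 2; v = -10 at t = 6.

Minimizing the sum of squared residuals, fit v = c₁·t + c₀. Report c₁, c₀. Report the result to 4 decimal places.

The normal equations are: 41·c₁ + 7·c₀ = -71;  7·c₁ + 4·c₀ = -9.
Eliminating c₀: 4·(row 1) − 7·(row 2) gives 115·c₁ = 4·(-71) − 7·(-9) = -221, so c₁ = -221/115.
Then c₀ = ((-9) − 7·(-221/115))/4 = 128/115.

c₁ = -1.9217, c₀ = 1.1130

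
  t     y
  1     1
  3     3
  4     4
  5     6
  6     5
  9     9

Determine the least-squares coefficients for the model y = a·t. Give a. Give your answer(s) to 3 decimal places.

a = 0.994

Setting ∂/∂a … = 0 gives: 168·a = 167.
(Σt·t = 168, Σt·y = 167.)
Hence a = 167 / 168 ≈ 0.994048.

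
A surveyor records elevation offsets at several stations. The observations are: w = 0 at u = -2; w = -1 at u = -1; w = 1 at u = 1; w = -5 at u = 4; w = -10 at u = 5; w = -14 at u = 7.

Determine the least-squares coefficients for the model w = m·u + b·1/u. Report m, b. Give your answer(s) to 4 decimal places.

Setting ∂/∂m … = 0 gives: 96·m + 6·b = -166;  6·m + (46509/19600)·b = -13/4.
det = 96·(46509/19600) − 6² = 234954/1225.
m = ((-166)·(46509/19600) − 6·(-13/4))/(234954/1225) = -21457/10992; b = (96·(-13/4) − 6·(-166))/(234954/1225) = 2450/687.

m = -1.9521, b = 3.5662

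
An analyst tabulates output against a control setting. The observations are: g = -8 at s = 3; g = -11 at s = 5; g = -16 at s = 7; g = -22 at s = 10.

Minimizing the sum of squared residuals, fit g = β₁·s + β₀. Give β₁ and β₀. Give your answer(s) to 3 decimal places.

β₁ = -2.047, β₀ = -1.458

Entries of XᵀX: Σs·s = 183, Σs = 25, Σ1 = 4.
Right-hand side: Σs·g = -411, Σg = -57.
XᵀX·[β₁, β₀]ᵀ = Xᵀg becomes [[183, 25]; [25, 4]]·[β₁, β₀]ᵀ = [-411, -57]ᵀ.
Eliminating β₀: 4·(row 1) − 25·(row 2) gives 107·β₁ = 4·(-411) − 25·(-57) = -219, so β₁ = -219/107.
Then β₀ = ((-57) − 25·(-219/107))/4 = -156/107.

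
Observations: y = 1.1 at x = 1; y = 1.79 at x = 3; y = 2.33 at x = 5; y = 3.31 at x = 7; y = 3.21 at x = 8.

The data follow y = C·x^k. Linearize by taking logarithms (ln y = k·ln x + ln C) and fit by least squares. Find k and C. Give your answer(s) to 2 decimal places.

k = 0.54, C = 1.06

Taking logs, ln y = k·ln x + ln C, so regress ln y on ln x.
Σln x = 6.7334, Σ(ln x)² = 11.9079, Σln y = 3.8866, Σln x·ln y = 6.7553.
Equations: 11.9079·k + 6.7334·ln C = 6.7553;  6.7334·k + 5·ln C = 3.8866.
Solving (det = 14.2007): k = 0.53565, ln C = 0.05597, so C = exp(0.05597) = 1.05757.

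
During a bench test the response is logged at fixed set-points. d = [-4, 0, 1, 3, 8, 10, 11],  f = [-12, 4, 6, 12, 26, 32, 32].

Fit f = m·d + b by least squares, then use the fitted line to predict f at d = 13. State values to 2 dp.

f̂ = 40.07

Entries of XᵀX: Σd·d = 311, Σd = 29, Σ1 = 7.
And Σd·f = 970, Σf = 100.
Normal equations: [[311, 29]; [29, 7]]·[m, b]ᵀ = [970, 100]ᵀ.
det = 311·7 − 29² = 1336.
m = (970·7 − 29·100)/1336 = 1945/668; b = (311·100 − 29·970)/1336 = 1485/668.
At d = 13: f̂ = (1945/668)·(13) + (1485/668)·(1) = 13385/334.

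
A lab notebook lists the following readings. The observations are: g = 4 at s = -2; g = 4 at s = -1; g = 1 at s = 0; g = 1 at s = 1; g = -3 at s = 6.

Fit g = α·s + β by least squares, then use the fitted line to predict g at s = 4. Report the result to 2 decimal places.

From the data, Σs·s = 42, Σs = 4, Σ1 = 5.
Right-hand side: Σs·g = -29, Σg = 7.
Normal equations: [[42, 4]; [4, 5]]·[α, β]ᵀ = [-29, 7]ᵀ.
Eliminating β: 5·(row 1) − 4·(row 2) gives 194·α = 5·(-29) − 4·7 = -173, so α = -173/194.
Then β = (7 − 4·(-173/194))/5 = 205/97.
At s = 4: ĝ = (-173/194)·(4) + (205/97)·(1) = -141/97.

ĝ = -1.45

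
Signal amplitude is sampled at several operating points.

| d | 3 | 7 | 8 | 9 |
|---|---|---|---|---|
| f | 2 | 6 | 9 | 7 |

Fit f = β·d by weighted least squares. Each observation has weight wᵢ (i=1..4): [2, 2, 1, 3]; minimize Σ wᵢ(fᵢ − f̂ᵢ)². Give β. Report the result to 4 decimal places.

β = 0.8440

From the data, Σwᵢ·d·d = 423.
Right-hand side: Σwᵢ·d·f = 357.
XᵀWX·[β]ᵀ = XᵀWf becomes [[423]]·[β]ᵀ = [357]ᵀ.
β = 357/423 = 0.843972.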